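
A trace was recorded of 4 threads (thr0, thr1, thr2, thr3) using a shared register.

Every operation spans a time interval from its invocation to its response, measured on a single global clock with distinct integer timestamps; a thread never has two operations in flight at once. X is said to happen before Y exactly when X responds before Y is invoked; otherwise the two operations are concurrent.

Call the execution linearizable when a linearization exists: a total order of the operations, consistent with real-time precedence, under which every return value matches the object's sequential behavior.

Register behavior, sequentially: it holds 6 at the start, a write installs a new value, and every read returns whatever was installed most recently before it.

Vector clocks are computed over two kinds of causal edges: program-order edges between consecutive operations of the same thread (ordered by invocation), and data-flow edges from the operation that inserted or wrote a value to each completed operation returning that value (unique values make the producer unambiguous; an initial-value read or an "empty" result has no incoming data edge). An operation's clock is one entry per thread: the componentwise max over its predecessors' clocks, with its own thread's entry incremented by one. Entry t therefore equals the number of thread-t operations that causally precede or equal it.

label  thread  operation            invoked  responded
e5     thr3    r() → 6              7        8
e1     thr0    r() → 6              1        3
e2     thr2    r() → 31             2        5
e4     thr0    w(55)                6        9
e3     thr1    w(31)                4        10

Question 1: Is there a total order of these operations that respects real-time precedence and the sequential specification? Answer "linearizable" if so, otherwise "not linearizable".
not linearizable

already the first 8 events (up to e5's response at time 8) admit no linearization; the first 7 still do
3 completed operations, 2 real-time-consistent orders — every register replay fails
completion choices over the 2 pending operations (e3, e4) were checked; none helps
one such order, e1, e2, e5 (pending dropped), breaks at step 2 where e2 r() → 31 is illegal
one such order, e2, e1, e5 (pending dropped), breaks at step 1 where e2 r() → 31 is illegal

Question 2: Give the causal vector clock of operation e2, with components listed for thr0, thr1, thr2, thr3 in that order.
(0, 1, 1, 0)

no predecessors for e5 (invoked 7): thr3 increments from zero → (0, 0, 0, 1)
no predecessors for e3 (invoked 4): thr1 increments from zero → (0, 1, 0, 0)
no predecessors for e1 (invoked 1): thr0 increments from zero → (1, 0, 0, 0)
e2, invoked 2, takes VC(e3)=(0, 1, 0, 0) under max, adds 1 for thr2 → (0, 1, 1, 0)
e4, invoked 6, takes VC(e1)=(1, 0, 0, 0) under max, adds 1 for thr0 → (2, 0, 0, 0)
target: VC(e2) = (0, 1, 1, 0)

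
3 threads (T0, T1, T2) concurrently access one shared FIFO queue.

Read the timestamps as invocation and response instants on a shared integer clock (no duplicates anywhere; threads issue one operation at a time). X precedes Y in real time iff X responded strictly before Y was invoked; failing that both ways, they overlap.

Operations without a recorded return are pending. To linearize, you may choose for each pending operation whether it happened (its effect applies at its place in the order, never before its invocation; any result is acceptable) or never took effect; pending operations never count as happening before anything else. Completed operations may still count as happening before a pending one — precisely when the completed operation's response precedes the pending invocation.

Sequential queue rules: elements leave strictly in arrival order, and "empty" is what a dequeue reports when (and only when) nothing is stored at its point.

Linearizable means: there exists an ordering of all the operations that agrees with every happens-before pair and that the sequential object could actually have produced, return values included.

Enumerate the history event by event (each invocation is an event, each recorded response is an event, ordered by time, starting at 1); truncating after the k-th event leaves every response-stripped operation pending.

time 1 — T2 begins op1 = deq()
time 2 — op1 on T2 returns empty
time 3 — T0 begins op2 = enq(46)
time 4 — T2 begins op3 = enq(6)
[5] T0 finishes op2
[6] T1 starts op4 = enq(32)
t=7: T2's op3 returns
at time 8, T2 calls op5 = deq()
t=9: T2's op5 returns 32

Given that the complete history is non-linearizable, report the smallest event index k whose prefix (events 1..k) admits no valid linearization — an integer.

9

events 1..8 are still linearizable — one witness is op1, op2, op3:
1. op1 deq() → empty, leaving queue <>
2. op2 enq(46), leaving queue <46>
3. op3 enq(6), leaving queue <46,6>
include event 9 — op5 responding at 9 — and every candidate order breaks
no completion choice of the 1 pending operation (op4) rescues it — every subset was tried
one such order, op1, op2, op3, op5 (pending dropped), breaks at step 4 where op5 deq() → 32 is illegal
one such order, op1, op3, op2, op5 (pending dropped), breaks at step 4 where op5 deq() → 32 is illegal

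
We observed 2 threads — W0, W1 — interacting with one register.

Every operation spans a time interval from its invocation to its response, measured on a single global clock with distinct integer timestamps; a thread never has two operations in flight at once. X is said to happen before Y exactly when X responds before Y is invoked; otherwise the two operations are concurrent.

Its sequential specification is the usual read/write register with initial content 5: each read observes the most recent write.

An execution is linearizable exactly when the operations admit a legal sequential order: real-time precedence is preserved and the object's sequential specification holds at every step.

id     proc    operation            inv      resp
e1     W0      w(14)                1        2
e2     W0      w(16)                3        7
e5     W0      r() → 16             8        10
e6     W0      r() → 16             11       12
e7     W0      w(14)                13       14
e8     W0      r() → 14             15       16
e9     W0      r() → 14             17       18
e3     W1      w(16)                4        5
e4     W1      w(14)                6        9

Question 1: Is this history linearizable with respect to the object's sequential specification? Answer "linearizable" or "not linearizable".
linearizable

one valid linearization: e1, e3, e4, e2, e5, e6, e7, e8, e9
step 1: e1 w(14) — value 14
step 2: e3 w(16) — value 16
step 3: e4 w(14) — value 14
step 4: e2 w(16) — value 16
step 5: e5 r() → 16 — value 16
step 6: e6 r() → 16 — value 16
step 7: e7 w(14) — value 14
step 8: e8 r() → 14 — value 14
step 9: e9 r() → 14 — value 14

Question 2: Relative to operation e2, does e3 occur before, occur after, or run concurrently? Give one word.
concurrent

e3 spans [4,5], e2 spans [3,7]
the intervals overlap in both directions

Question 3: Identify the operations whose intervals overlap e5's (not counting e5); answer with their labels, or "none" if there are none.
e4

e5 spans [8,10]: anything still running between times 8 and 10 counts as concurrent
e1 [1,2]: before
e2 [3,7]: before
e3 [4,5]: before
e4 [6,9]: concurrent
e6 [11,12]: after
e7 [13,14]: after
e8 [15,16]: after
e9 [17,18]: after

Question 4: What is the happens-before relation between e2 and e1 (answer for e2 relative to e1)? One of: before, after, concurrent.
after

e2 spans [3,7], e1 spans [1,2]
resp(e1)=2 < inv(e2)=3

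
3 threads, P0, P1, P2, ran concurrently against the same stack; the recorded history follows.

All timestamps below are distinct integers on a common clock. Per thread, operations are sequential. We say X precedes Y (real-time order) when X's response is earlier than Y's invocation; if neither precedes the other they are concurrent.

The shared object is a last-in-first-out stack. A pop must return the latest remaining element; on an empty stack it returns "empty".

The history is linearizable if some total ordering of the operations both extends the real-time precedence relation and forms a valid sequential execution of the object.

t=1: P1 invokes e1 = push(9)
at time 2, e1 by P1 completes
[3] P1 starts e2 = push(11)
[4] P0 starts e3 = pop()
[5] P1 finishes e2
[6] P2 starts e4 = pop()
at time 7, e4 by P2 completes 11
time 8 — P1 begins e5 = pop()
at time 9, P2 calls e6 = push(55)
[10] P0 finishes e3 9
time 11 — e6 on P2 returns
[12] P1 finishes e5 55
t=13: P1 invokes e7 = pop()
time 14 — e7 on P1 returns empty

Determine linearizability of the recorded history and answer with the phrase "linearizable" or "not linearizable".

linearizable

a witness: e1, e2, e4, e3, e6, e5, e7
after step 1 (e1 push(9)): stack <9>
after step 2 (e2 push(11)): stack <9,11>
after step 3 (e4 pop() → 11): stack <9>
after step 4 (e3 pop() → 9): stack <>
after step 5 (e6 push(55)): stack <55>
after step 6 (e5 pop() → 55): stack <>
after step 7 (e7 pop() → empty): stack <>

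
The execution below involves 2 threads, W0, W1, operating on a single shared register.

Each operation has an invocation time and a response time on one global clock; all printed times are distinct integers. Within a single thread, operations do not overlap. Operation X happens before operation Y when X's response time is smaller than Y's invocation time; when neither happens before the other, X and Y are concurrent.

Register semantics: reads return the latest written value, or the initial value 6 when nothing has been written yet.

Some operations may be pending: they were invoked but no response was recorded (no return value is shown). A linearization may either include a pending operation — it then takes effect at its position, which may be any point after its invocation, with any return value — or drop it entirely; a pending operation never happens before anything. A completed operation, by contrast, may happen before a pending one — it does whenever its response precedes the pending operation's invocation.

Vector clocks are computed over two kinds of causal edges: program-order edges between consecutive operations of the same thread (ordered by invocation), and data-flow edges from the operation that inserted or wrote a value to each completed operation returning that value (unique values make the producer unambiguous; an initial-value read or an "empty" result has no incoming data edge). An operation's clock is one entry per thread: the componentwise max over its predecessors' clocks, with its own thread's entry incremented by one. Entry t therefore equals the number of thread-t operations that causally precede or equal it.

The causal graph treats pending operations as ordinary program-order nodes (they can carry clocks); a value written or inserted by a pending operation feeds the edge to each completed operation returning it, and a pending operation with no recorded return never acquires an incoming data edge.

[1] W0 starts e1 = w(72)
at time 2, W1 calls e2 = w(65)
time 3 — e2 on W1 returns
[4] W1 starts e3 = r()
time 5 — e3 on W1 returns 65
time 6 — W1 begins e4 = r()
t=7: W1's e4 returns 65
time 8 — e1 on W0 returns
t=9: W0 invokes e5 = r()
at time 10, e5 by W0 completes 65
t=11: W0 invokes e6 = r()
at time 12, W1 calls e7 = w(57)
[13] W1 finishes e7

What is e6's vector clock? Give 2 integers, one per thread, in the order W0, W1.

(3, 1)

invoked at 2, e2 has no predecessors; its own W1 bump gives (0, 1)
invoked at 1, e1 has no predecessors; its own W0 bump gives (1, 0)
e3 (invocation 4): componentwise max over VC(e2)=(0, 1), +1 at W1, giving (0, 2)
e4 (invocation 6): componentwise max over VC(e2)=(0, 1), VC(e3)=(0, 2), +1 at W1, giving (0, 3)
e5 (invocation 9): componentwise max over VC(e1)=(1, 0), VC(e2)=(0, 1), +1 at W0, giving (2, 1)
e7 (invocation 12): componentwise max over VC(e4)=(0, 3), +1 at W1, giving (0, 4)
e6 (invocation 11): componentwise max over VC(e5)=(2, 1), +1 at W0, giving (3, 1)
target: VC(e6) = (3, 1)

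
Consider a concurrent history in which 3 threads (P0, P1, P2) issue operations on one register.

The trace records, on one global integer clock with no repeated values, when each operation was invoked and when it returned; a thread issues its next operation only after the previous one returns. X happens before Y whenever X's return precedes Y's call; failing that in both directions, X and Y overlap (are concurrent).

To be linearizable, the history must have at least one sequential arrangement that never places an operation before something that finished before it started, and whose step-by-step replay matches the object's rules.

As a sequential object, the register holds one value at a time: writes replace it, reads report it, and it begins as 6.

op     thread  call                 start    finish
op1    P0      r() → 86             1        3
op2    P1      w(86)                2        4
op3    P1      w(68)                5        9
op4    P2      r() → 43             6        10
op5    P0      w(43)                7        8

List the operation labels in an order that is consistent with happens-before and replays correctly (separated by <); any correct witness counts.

op2 < op1 < op3 < op5 < op4

step 1: op2 w(86) — value 86
step 2: op1 r() → 86 — value 86
step 3: op3 w(68) — value 68
step 4: op5 w(43) — value 43
step 5: op4 r() → 43 — value 43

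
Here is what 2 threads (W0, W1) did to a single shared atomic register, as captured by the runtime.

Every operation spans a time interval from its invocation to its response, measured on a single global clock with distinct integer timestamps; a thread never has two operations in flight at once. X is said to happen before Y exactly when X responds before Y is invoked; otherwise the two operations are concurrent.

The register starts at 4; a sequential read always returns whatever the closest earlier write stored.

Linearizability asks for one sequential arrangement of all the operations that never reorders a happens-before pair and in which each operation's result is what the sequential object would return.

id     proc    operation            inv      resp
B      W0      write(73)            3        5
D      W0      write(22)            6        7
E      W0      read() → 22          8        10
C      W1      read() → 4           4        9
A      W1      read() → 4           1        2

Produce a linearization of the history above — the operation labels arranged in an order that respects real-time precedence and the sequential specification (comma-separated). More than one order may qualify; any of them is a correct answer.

step 1: A read() → 4 — value 4
step 2: C read() → 4 — value 4
step 3: B write(73) — value 73
step 4: D write(22) — value 22
step 5: E read() → 22 — value 22

A, C, B, D, E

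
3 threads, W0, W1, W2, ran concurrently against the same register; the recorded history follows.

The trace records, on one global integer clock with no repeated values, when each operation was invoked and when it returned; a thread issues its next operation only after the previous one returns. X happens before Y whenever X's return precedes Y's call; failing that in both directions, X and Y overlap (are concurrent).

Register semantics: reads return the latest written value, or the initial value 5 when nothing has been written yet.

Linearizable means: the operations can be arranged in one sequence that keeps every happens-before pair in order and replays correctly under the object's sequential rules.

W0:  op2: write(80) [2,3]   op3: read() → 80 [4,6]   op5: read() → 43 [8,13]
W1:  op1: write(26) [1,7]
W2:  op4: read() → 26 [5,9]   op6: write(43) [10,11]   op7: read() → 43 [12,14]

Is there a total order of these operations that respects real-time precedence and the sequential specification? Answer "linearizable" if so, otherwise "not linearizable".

linearizable

one valid linearization: op2, op3, op1, op4, op6, op5, op7
1. op2 write(80), leaving value 80
2. op3 read() → 80, leaving value 80
3. op1 write(26), leaving value 26
4. op4 read() → 26, leaving value 26
5. op6 write(43), leaving value 43
6. op5 read() → 43, leaving value 43
7. op7 read() → 43, leaving value 43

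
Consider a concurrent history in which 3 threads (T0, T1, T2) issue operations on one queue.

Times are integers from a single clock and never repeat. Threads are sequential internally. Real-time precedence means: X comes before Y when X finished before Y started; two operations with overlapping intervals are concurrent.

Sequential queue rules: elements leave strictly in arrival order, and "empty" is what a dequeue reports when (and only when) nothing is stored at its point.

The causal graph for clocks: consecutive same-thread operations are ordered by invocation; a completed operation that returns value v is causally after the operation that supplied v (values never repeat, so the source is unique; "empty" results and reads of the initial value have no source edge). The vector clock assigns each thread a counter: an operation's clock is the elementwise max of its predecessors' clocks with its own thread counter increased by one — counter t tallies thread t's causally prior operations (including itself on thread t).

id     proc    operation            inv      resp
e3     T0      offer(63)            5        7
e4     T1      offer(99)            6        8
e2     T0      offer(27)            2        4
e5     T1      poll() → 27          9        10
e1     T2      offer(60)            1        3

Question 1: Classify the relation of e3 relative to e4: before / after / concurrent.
concurrent

e3 spans [5,7], e4 spans [6,8]
the intervals overlap in both directions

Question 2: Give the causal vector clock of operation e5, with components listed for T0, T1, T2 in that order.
(1, 2, 0)

root op e1, invoked 1: fresh clock plus T2's own tick → (0, 0, 1)
root op e4, invoked 6: fresh clock plus T1's own tick → (0, 1, 0)
root op e2, invoked 2: fresh clock plus T0's own tick → (1, 0, 0)
from VC(e2)=(1, 0, 0), e3 (invoked 5) maxes components and bumps T0 → (2, 0, 0)
from VC(e2)=(1, 0, 0), VC(e4)=(0, 1, 0), e5 (invoked 9) maxes components and bumps T1 → (1, 2, 0)
target: VC(e5) = (1, 2, 0)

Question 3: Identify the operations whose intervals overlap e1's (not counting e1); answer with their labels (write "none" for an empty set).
e2

e1 spans [1,3]; an op avoiding the whole window 1..3 is ordered, any other is concurrent
e2 [2,4]: concurrent
e3 [5,7]: after
e4 [6,8]: after
e5 [9,10]: after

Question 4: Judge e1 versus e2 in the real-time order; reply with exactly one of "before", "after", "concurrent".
concurrent

e1 spans [1,3], e2 spans [2,4]
the intervals overlap in both directions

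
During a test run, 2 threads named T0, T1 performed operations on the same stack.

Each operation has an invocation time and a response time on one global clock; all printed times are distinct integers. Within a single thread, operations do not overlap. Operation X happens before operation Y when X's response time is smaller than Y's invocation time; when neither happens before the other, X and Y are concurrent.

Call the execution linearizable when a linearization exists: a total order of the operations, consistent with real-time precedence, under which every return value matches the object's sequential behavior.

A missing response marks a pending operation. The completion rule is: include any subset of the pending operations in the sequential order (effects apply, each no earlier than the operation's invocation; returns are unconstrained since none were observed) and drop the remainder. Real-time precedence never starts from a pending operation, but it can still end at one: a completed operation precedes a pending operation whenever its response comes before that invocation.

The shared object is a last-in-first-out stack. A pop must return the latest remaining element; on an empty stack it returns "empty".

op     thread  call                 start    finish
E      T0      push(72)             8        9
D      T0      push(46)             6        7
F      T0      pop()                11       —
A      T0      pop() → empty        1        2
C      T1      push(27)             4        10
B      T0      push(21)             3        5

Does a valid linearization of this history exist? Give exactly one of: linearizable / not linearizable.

linearizable

witness order: A, B, C, D, E
step 1: A pop() → empty — stack <>
step 2: B push(21) — stack <21>
step 3: C push(27) — stack <21,27>
step 4: D push(46) — stack <21,27,46>
step 5: E push(72) — stack <21,27,46,72>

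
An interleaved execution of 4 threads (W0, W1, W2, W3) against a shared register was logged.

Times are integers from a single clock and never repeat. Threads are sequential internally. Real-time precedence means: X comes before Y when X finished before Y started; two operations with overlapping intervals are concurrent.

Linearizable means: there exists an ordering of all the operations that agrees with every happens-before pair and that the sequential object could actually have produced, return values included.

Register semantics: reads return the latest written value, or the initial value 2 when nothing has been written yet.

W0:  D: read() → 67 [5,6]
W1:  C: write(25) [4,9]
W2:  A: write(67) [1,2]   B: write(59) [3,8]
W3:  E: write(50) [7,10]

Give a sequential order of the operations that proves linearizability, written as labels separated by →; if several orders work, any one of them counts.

after step 1 (A write(67)): value 67
after step 2 (D read() → 67): value 67
after step 3 (B write(59)): value 59
after step 4 (C write(25)): value 25
after step 5 (E write(50)): value 50

A → D → B → C → E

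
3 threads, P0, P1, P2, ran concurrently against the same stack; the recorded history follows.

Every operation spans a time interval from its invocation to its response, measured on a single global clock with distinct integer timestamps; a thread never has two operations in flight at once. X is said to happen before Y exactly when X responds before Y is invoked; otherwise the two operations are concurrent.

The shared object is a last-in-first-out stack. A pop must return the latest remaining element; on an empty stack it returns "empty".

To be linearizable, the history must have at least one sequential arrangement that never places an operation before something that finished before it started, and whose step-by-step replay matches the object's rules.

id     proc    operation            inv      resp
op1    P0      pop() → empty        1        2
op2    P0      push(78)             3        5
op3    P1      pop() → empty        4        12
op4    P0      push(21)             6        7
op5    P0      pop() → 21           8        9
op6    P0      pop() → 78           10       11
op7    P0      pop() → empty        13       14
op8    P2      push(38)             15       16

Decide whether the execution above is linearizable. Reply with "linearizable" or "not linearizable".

one valid linearization: op1, op2, op4, op5, op6, op3, op7, op8
after step 1 (op1 pop() → empty): stack <>
after step 2 (op2 push(78)): stack <78>
after step 3 (op4 push(21)): stack <78,21>
after step 4 (op5 pop() → 21): stack <78>
after step 5 (op6 pop() → 78): stack <>
after step 6 (op3 pop() → empty): stack <>
after step 7 (op7 pop() → empty): stack <>
after step 8 (op8 push(38)): stack <38>

linearizable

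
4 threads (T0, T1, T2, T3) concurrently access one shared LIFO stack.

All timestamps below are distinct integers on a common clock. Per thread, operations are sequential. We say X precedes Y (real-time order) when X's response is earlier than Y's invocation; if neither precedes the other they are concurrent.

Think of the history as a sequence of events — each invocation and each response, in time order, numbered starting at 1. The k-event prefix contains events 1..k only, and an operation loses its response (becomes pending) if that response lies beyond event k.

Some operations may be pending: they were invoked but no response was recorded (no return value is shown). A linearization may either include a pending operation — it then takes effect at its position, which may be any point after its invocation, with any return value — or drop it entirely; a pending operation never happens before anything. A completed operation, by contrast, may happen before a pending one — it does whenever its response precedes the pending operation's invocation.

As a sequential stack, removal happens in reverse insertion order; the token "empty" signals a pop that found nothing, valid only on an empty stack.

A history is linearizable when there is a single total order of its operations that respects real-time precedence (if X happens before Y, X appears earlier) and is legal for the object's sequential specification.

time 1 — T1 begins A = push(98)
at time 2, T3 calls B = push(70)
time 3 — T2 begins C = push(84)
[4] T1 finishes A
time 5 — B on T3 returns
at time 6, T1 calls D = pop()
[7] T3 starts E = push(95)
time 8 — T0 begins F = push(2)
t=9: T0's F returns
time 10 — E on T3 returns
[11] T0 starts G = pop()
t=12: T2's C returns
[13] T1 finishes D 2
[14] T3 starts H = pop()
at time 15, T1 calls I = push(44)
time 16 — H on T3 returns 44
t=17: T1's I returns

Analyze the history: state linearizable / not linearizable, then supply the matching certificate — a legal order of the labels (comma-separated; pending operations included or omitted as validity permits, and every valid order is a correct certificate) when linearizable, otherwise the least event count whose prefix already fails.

linearizable — witness: A, B, C, E, F, D, G, I, H

1. A push(98), leaving stack <98>
2. B push(70), leaving stack <98,70>
3. C push(84), leaving stack <98,70,84>
4. E push(95), leaving stack <98,70,84,95>
5. F push(2), leaving stack <98,70,84,95,2>
6. D pop() → 2, leaving stack <98,70,84,95>
7. G pop() (pending, included), leaving stack <98,70,84>
8. I push(44), leaving stack <98,70,84,44>
9. H pop() → 44, leaving stack <98,70,84>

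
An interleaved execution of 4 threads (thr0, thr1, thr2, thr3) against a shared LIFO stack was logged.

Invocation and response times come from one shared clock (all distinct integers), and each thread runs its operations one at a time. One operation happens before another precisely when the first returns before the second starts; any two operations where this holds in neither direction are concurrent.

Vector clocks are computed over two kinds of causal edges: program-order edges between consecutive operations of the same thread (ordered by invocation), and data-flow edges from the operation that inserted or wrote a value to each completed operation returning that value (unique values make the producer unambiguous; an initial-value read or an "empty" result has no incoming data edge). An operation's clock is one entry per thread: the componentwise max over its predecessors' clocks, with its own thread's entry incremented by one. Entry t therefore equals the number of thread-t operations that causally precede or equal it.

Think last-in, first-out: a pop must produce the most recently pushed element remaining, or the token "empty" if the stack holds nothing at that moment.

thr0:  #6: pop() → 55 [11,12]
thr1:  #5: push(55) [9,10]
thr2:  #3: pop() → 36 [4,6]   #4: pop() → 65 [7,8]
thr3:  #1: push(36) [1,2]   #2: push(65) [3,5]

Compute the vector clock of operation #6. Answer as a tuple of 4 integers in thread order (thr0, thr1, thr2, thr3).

root op #1, invoked 1: fresh clock plus thr3's own tick → (0, 0, 0, 1)
root op #5, invoked 9: fresh clock plus thr1's own tick → (0, 1, 0, 0)
invoked at 3, #2 merges VC(#1)=(0, 0, 0, 1) and bumps thr3's slot → (0, 0, 0, 2)
invoked at 4, #3 merges VC(#1)=(0, 0, 0, 1) and bumps thr2's slot → (0, 0, 1, 1)
invoked at 11, #6 merges VC(#5)=(0, 1, 0, 0) and bumps thr0's slot → (1, 1, 0, 0)
invoked at 7, #4 merges VC(#2)=(0, 0, 0, 2), VC(#3)=(0, 0, 1, 1) and bumps thr2's slot → (0, 0, 2, 2)
target: VC(#6) = (1, 1, 0, 0)

(1, 1, 0, 0)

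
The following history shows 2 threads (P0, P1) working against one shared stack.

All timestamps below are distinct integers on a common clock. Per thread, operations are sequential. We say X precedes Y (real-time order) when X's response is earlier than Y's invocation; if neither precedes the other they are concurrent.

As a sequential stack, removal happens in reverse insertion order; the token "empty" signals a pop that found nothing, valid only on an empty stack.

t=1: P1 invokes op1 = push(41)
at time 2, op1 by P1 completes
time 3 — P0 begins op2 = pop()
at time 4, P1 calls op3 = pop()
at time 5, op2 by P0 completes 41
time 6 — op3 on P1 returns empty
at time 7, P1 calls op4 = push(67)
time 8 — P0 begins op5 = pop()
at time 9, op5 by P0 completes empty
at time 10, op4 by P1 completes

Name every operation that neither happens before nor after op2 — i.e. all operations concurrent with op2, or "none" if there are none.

op3

overlap test against op2 [3,5]: concurrent iff the interval meets 3..5
op1 [1,2]: before
op3 [4,6]: concurrent
op4 [7,10]: after
op5 [8,9]: after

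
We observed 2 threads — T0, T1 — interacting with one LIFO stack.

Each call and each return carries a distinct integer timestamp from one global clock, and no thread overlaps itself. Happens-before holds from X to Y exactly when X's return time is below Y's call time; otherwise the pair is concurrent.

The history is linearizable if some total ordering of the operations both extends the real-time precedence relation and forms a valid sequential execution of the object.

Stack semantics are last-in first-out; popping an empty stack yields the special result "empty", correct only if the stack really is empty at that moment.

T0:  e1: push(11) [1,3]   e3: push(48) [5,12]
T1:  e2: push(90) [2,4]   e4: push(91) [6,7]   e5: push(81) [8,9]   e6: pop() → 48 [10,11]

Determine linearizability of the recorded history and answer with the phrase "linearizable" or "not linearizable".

linearizable

one valid linearization: e1, e2, e4, e5, e3, e6
after step 1 (e1 push(11)): stack <11>
after step 2 (e2 push(90)): stack <11,90>
after step 3 (e4 push(91)): stack <11,90,91>
after step 4 (e5 push(81)): stack <11,90,91,81>
after step 5 (e3 push(48)): stack <11,90,91,81,48>
after step 6 (e6 pop() → 48): stack <11,90,91,81>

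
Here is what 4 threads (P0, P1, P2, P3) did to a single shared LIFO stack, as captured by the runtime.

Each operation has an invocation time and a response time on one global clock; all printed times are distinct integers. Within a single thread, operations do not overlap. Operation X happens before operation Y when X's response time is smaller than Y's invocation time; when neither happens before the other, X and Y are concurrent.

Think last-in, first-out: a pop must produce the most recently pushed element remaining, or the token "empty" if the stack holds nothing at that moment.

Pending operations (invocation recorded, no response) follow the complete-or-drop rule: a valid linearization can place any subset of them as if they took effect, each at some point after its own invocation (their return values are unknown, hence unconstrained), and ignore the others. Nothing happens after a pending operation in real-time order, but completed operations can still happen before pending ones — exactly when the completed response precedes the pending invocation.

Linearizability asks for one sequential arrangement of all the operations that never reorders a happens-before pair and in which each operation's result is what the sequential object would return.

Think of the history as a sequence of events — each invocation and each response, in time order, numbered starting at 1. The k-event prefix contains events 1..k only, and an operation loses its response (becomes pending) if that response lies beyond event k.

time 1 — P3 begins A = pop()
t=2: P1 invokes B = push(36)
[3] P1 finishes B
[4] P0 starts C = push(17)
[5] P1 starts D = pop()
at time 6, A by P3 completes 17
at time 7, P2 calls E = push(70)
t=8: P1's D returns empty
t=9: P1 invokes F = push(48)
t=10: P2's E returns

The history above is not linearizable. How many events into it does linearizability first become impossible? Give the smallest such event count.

8

a valid linearization of events 1..7 exists, for instance B, C, A:
1. B push(36), leaving stack <36>
2. C push(17) (pending, included), leaving stack <36,17>
3. A pop() → 17, leaving stack <36>
at event 8 (D's time-8 response) nothing linearizes any more
completion choices over the 2 pending operations (C, E) were checked; none helps
take A, B, D (pending dropped): step 1 already fails, because A pop() → 17 cannot occur there
take B, A, D (pending dropped): step 2 already fails, because A pop() → 17 cannot occur there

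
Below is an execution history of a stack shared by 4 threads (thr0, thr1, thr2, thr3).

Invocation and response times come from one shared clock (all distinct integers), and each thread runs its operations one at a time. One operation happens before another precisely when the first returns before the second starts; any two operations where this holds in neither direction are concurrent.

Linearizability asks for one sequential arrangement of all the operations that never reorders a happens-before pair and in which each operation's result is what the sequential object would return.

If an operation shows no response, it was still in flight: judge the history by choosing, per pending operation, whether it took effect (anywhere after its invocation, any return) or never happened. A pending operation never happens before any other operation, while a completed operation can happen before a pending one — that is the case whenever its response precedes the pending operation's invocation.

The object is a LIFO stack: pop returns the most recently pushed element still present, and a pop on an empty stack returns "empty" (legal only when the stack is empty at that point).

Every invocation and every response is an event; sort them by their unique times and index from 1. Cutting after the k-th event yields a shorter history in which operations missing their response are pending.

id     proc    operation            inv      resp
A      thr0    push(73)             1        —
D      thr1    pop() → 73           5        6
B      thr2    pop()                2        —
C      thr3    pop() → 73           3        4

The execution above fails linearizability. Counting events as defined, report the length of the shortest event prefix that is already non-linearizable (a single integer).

6

events 1..5 are still linearizable — one witness is A, C:
1. A push(73) (pending, included), leaving stack <73>
2. C pop() → 73, leaving stack <>
event 6 — D's response, time 6 — after it, nothing linearizes
include/drop combinations of the 2 pending operations (A, B) were all tried; none helps
for example C, D (pending dropped) fails at step 1: C pop() → 73 is not legal there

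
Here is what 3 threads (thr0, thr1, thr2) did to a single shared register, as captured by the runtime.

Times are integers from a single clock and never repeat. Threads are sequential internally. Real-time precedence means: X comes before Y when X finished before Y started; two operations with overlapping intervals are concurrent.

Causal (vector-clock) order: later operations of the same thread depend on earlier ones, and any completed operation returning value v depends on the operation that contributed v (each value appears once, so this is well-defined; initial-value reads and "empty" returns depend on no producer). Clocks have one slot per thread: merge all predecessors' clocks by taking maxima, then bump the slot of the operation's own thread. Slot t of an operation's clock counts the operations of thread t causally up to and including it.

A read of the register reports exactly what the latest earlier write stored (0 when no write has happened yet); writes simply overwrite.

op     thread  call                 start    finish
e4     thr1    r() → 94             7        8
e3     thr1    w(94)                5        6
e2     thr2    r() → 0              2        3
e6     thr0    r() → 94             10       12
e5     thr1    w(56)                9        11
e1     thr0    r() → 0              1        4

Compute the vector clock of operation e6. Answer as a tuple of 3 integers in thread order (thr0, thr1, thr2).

invoked at 2, e2 has no predecessors; its own thr2 bump gives (0, 0, 1)
invoked at 5, e3 has no predecessors; its own thr1 bump gives (0, 1, 0)
invoked at 1, e1 has no predecessors; its own thr0 bump gives (1, 0, 0)
merge at e4 (invoked 7): VC(e3)=(0, 1, 0), own-thread bump on thr1 → (0, 2, 0)
merge at e5 (invoked 9): VC(e4)=(0, 2, 0), own-thread bump on thr1 → (0, 3, 0)
merge at e6 (invoked 10): VC(e1)=(1, 0, 0), VC(e3)=(0, 1, 0), own-thread bump on thr0 → (2, 1, 0)
target: VC(e6) = (2, 1, 0)

(2, 1, 0)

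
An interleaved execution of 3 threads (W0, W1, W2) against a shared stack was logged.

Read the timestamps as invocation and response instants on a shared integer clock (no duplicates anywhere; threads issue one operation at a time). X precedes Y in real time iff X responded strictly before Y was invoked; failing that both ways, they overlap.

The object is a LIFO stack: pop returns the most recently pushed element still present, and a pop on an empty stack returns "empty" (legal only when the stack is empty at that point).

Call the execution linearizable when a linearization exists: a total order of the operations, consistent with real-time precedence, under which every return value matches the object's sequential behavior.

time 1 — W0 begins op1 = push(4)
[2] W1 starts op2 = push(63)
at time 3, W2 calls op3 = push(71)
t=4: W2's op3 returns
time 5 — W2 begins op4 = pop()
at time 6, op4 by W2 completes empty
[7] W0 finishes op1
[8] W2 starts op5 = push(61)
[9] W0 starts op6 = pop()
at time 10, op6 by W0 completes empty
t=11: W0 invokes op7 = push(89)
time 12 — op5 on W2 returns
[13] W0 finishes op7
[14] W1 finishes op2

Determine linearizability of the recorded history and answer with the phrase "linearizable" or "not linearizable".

cut after 5 events: linearizable; cut after 6 events (op4 responds, time 6): not linearizable
the sole real-time-consistent order of 2 completed operations fails the stack replay
no completion choice of the 2 pending operations (op1, op2) rescues it — every subset was tried
take op3, op4 (pending dropped): step 2 already fails, because op4 pop() → empty cannot occur there

not linearizable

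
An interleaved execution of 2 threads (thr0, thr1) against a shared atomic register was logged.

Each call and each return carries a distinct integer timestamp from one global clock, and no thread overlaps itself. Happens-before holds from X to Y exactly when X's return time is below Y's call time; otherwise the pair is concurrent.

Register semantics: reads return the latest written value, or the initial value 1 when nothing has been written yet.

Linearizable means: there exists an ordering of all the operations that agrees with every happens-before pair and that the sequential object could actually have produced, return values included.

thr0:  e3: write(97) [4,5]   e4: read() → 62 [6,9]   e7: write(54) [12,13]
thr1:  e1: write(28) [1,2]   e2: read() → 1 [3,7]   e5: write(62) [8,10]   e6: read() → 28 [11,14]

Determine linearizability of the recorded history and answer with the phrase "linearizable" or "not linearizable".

not linearizable

events 1..6 are fine; event 7 — the response of e2 at time 7 — makes the prefix non-linearizable
the 3 completed operations admit 2 real-time orders; each fails the atomic register replay
no completion choice of the 1 pending operation (e4) rescues it — every subset was tried
e.g. e1, e2, e3 (pending dropped): illegal at step 2, since e2 read() → 1 cannot apply there
e.g. e1, e3, e2 (pending dropped): illegal at step 3, since e2 read() → 1 cannot apply there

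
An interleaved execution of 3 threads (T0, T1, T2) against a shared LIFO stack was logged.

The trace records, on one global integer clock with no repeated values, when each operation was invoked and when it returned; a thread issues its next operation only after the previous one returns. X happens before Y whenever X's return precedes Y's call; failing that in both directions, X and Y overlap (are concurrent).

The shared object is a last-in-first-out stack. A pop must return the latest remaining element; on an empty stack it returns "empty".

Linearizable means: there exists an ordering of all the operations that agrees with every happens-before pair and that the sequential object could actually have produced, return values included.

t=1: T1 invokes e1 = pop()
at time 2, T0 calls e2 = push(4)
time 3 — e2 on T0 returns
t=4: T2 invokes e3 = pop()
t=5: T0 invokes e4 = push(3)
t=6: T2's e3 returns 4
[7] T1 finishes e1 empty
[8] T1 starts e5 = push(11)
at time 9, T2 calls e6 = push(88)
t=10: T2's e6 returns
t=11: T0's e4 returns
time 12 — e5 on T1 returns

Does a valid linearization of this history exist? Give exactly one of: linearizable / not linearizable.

witness order: e1, e2, e3, e4, e5, e6
1. e1 pop() → empty, leaving stack <>
2. e2 push(4), leaving stack <4>
3. e3 pop() → 4, leaving stack <>
4. e4 push(3), leaving stack <3>
5. e5 push(11), leaving stack <3,11>
6. e6 push(88), leaving stack <3,11,88>

linearizable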